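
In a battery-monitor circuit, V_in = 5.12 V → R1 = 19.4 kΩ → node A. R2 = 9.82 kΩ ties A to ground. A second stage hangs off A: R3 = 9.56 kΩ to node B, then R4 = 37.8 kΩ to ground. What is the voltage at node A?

Node A sees R2 in parallel with the series input of stage 2, R3 + R4 = 47.36 kΩ.
Effective lower resistance at A: R2 ‖ 47.36 = 8.134 kΩ.
V_A = 5.12 × 8.134/(19.4 + 8.134) = 1.512 V.

V_A ≈ 1.51 V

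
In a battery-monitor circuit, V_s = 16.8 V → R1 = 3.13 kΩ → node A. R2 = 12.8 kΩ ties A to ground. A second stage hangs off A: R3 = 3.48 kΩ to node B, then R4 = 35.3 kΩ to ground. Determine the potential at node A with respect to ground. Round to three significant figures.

V_A ≈ 12.7 V

Looking into the second stage from A: R3 + R4 = 38.78 kΩ appears in parallel with R2.
R2 ‖ (R3+R4) = 9.624 kΩ.
V_A = 16.8 × 9.624/(3.13 + 9.624) = 12.68 V.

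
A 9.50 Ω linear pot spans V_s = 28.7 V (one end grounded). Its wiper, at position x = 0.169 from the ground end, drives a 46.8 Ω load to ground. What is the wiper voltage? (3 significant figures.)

Lower segment x·R_p = 1.606 Ω; upper segment (1−x)·R_p = 7.894 Ω.
(x·R_p) ‖ R_L = 1.552 Ω.
Then V_out = V_s · 1.552/(7.894 + 1.552) = 4.716 V.

V_out ≈ 4.72 V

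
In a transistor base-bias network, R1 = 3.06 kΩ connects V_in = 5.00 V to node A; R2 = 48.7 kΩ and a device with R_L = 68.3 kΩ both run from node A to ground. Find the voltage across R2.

V_out ≈ 4.51 V

R2 ‖ R_L = (48.7 × 68.3)/(48.7 + 68.3) = 28.43 kΩ.
Then V_out = V_in · R2'/(R1 + R2') = 5.00 × 28.43/31.49 = 4.514 V.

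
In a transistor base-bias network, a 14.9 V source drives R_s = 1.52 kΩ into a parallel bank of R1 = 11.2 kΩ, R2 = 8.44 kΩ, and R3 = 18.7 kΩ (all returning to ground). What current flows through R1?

Equivalent of the parallel group: R_p = 3.828 kΩ.
V_A by voltage divider: V_A = 14.9 × 3.828/(1.52 + 3.828) = 10.67 V.
I(R1) = V_A / R1 = 10.67/11.2 = 0.9522 mA.
(Check via current divider: I_total = 2.786 mA; share G_k/ΣG = 0.3418 → same result.)

I ≈ 0.952 mA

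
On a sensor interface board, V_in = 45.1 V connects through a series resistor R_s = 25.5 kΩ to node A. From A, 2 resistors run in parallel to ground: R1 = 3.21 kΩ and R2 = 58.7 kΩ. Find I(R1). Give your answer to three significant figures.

Equivalent of the parallel group: R_p = 3.044 kΩ.
V_A = 45.1 × 3.044/28.54 = 4.809 V.
I(R1) = V_A / R1 = 4.809/3.21 = 1.498 mA.

I ≈ 1.50 mA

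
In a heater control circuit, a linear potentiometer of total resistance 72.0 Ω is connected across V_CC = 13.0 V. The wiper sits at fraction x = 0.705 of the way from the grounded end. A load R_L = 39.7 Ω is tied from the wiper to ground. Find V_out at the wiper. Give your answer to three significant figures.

The pot divides into 21.24 Ω above the wiper and 50.76 Ω below.
(x·R_p) ‖ R_L = 22.28 Ω.
Loaded-divider output: V_out = 13.0 × 0.5119 = 6.655 V.

V_out ≈ 6.65 V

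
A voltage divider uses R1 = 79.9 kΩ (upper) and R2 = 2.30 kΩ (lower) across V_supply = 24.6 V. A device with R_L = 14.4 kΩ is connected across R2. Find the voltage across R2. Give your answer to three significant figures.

V_out ≈ 0.596 V

R2 ‖ R_L = (2.30 × 14.4)/(2.30 + 14.4) = 1.983 kΩ.
Voltage divider with the loaded lower leg: V_out = 24.6 × 1.983/(79.9 + 1.983) = 24.6 × 0.02422 = 0.5958 V.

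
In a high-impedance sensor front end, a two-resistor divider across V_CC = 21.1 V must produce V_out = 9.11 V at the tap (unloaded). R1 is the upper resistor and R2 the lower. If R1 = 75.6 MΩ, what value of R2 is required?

R2 ≈ 57.4 MΩ

Required fraction k = V_out/V_CC = 0.4318.
Rearranging, R2 = R1·k/(1−k) = 75.6 × 0.7598 = 57.44 MΩ.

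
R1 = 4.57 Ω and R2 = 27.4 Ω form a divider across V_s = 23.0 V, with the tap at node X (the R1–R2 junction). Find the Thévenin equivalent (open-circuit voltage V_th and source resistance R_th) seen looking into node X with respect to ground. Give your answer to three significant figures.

Open-circuit (no load on X): V_th = V_s · R2/(R1 + R2) = 23.0 × 27.4/(4.570 + 27.4) = 19.71 V.
With V_s suppressed (replaced by a short), R_th = R1 ‖ R2 = (4.570 × 27.4)/(4.570 + 27.4) = 3.917 Ω.

V_th ≈ 19.7 V, R_th ≈ 3.92 Ω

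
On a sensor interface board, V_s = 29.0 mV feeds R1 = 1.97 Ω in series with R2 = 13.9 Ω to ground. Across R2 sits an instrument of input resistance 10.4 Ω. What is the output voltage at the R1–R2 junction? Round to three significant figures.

First combine the lower leg with the load: R2 ‖ R_L = 5.949 Ω.
Voltage divider with the loaded lower leg: V_out = 29.0 × 5.949/(1.97 + 5.949) = 29.0 × 0.7512 = 21.79 mV.

V_out ≈ 21.8 mV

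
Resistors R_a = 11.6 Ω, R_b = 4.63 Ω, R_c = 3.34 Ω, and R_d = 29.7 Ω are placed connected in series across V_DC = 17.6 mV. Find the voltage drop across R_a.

Total series resistance ΣR = 11.6 + 4.63 + 3.34 + 29.7 = 49.27 Ω.
Voltage divider: V = V_DC · (11.60 / 49.27) = 17.6 × 0.2354 = 4.144 mV.

V ≈ 4.14 mV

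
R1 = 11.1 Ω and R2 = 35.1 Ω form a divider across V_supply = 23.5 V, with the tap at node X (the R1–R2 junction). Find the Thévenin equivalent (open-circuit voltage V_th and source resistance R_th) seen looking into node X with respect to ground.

V_th ≈ 17.9 V, R_th ≈ 8.43 Ω

With X open, the divider is unloaded: V_th = 23.5 × 35.1/46.20 = 17.85 V.
With V_supply suppressed (replaced by a short), R_th = R1 ‖ R2 = (11.10 × 35.1)/(11.10 + 35.1) = 8.433 Ω.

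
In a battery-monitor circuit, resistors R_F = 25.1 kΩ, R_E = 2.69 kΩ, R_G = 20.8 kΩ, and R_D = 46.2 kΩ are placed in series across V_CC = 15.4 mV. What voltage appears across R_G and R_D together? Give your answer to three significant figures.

ΣR = 25.1 + 2.69 + 20.8 + 46.2 = 94.79 kΩ.
R_{R_G..R_D} = 20.8 + 46.2 = 67.00 kΩ.
By the voltage-divider rule, V = 15.4 × 67.00/94.79 = 10.89 mV.

V ≈ 10.9 mV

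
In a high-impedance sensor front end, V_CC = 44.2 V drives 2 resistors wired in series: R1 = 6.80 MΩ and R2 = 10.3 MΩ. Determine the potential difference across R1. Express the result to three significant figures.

Series total: ΣR = 6.80 + 10.3 = 17.10 MΩ.
V = V_CC · R/ΣR = 44.2 × 0.3977 = 17.58 V.

V ≈ 17.6 V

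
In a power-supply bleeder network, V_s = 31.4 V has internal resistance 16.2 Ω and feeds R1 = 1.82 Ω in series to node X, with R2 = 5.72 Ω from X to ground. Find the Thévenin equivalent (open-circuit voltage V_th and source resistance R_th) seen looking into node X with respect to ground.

R1' = 16.2 + 1.82 = 18.02 Ω (source resistance + R1).
V_th is the unloaded tap voltage: V_s · R2/(R1'+R2) = 31.4 × 0.2409 = 7.566 V.
With V_s suppressed (replaced by a short), R_th = R1' ‖ R2 = (18.02 × 5.72)/(18.02 + 5.72) = 4.342 Ω.

V_th ≈ 7.57 V, R_th ≈ 4.34 Ω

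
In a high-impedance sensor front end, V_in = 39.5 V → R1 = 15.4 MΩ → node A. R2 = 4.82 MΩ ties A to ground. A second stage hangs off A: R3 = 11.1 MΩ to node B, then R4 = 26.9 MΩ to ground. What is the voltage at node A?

Looking into the second stage from A: R3 + R4 = 38.00 MΩ appears in parallel with R2.
R2 ‖ (R3+R4) = 4.277 MΩ.
First divider: V_A = V_in · 4.277/(15.4 + 4.277) = 8.586 V.

V_A ≈ 8.59 V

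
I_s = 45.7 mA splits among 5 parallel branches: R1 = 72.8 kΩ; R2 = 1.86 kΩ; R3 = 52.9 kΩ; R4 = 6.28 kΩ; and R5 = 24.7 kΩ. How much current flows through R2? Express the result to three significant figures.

ΣG = 1/72.8 + 1/1.86 + 1/52.9 + 1/6.28 + 1/24.7 = 0.7700.
By the current-divider rule, I = I_s · G_k/ΣG = 45.7 × 0.6982 = 31.91 mA.

I ≈ 31.9 mA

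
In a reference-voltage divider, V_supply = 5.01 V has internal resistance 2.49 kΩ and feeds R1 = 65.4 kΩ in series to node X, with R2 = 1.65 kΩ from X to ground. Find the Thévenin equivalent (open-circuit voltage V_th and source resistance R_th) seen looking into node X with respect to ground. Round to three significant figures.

R1' = 2.49 + 65.4 = 67.89 kΩ (source resistance + R1).
Open-circuit (no load on X): V_th = V_supply · R2/(R1' + R2) = 5.01 × 1.65/(67.89 + 1.65) = 0.1189 V.
With V_supply suppressed (replaced by a short), R_th = R1' ‖ R2 = (67.89 × 1.65)/(67.89 + 1.65) = 1.611 kΩ.

V_th ≈ 0.119 V, R_th ≈ 1.61 kΩ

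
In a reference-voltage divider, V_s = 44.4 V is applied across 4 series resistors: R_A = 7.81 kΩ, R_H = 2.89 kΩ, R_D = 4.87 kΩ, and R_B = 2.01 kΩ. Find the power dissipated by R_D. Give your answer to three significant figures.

Series current I = V_s/ΣR = 44.4/17.58 = 2.526 mA.
P(R_D) = I²·R_D = (2.526)² × 4.87 = 31.06 mW.

P ≈ 31.1 mW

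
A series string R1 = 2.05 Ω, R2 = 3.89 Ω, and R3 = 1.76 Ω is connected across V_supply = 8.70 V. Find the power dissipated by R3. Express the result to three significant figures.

The common current is I = 8.70/7.700 = 1.130 A.
V(R3) = I·R = 1.989 V; P = V·I = 1.989 × 1.130 = 2.247 W.

P ≈ 2.25 W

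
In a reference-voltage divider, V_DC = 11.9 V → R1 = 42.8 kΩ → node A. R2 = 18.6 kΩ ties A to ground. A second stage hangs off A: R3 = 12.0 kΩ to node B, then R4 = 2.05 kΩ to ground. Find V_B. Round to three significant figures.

V_B ≈ 0.274 V

The second stage (R3 + R4 = 14.05 kΩ) loads node A in parallel with R2.
Effective lower resistance at A: R2 ‖ 14.05 = 8.004 kΩ.
First divider: V_A = V_DC · 8.004/(42.8 + 8.004) = 1.875 V.
Then the unloaded second divider: V_B = V_A × R4/(R3+R4) = 1.875 × 0.1459 = 0.2735 V.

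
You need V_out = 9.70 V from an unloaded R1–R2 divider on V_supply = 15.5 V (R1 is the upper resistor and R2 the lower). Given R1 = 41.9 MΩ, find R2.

R2 ≈ 70.1 MΩ

The divider ratio is R2/(R1+R2) = 9.70/15.5 = 0.6258.
Rearranging, R2 = R1·k/(1−k) = 41.9 × 1.672 = 70.07 MΩ.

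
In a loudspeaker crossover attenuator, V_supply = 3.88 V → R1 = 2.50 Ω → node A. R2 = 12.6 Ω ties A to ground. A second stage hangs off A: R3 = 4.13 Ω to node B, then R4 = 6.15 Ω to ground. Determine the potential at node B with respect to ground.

Looking into the second stage from A: R3 + R4 = 10.28 Ω appears in parallel with R2.
Effective lower resistance at A: R2 ‖ 10.28 = 5.661 Ω.
V_A = 3.88 × 5.661/(2.50 + 5.661) = 2.691 V.
Then the unloaded second divider: V_B = V_A × R4/(R3+R4) = 2.691 × 0.5982 = 1.610 V.

V_B ≈ 1.61 V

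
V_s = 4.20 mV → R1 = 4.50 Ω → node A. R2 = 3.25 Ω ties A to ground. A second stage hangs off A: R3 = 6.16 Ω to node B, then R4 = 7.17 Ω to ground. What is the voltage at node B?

Looking into the second stage from A: R3 + R4 = 13.33 Ω appears in parallel with R2.
Effective lower resistance at A: R2 ‖ 13.33 = 2.613 Ω.
First divider: V_A = V_s · 2.613/(4.50 + 2.613) = 1.543 mV.
V_B = V_A × 0.5379 = 0.8299 mV.

V_B ≈ 0.830 mV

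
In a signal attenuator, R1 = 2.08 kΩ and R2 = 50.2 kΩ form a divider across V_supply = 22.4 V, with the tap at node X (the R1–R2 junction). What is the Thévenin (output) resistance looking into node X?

With V_supply suppressed (replaced by a short), R_th = R1 ‖ R2 = (2.080 × 50.2)/(2.080 + 50.2) = 1.997 kΩ.

R_th ≈ 2.00 kΩ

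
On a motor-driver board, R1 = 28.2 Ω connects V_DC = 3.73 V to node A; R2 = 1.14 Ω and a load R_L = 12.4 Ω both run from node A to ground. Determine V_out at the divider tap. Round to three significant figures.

V_out ≈ 0.133 V

The load sits in parallel with R2, giving an effective lower resistance R2' = R2·R_L/(R2+R_L) = 1.044 Ω.
Voltage divider with the loaded lower leg: V_out = 3.73 × 1.044/(28.2 + 1.044) = 3.73 × 0.03570 = 0.1332 V.
(Unloaded it would be 0.145 V; the load pulls it down.)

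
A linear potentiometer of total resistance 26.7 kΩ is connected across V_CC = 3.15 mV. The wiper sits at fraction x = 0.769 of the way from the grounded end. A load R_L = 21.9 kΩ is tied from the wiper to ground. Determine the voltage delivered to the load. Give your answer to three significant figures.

V_out ≈ 1.99 mV

The pot divides into 6.168 kΩ above the wiper and 20.53 kΩ below.
R_L loads the lower segment: effective lower R = 10.60 kΩ.
Then V_out = V_CC · 10.60/(6.168 + 10.60) = 1.991 mV.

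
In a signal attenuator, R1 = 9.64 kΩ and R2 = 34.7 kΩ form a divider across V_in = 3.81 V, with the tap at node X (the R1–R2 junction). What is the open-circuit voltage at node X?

With X open, the divider is unloaded: V_th = 3.81 × 34.7/44.34 = 2.982 V.

V_th ≈ 2.98 V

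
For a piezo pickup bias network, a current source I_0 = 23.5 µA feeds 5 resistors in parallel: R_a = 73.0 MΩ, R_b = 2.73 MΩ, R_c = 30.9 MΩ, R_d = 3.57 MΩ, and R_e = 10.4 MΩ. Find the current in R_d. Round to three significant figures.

Total conductance ΣG = 1/73.0 + 1/2.73 + 1/30.9 + 1/3.57 + 1/10.4 = 0.7886 (units of 1/MΩ).
R_d takes the fraction G_k/ΣG = 0.2801/0.7886 = 0.3552, so I = 23.5 × 0.3552 = 8.347 µA.

I ≈ 8.35 µA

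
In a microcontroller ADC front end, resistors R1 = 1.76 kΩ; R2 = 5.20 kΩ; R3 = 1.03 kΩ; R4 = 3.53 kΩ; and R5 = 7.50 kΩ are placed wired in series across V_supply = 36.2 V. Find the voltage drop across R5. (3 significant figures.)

Series total: ΣR = 1.76 + 5.20 + 1.03 + 3.53 + 7.50 = 19.02 kΩ.
V = V_supply · R/ΣR = 36.2 × 0.3943 = 14.27 V.

V ≈ 14.3 V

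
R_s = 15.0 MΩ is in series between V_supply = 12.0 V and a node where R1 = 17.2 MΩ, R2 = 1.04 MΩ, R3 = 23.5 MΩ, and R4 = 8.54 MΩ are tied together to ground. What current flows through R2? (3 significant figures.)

Combine the parallel branches: R_p = (1/17.2 + 1/1.04 + 1/23.5 + 1/8.54)⁻¹ = 0.8479 MΩ.
V_A = 12.0 × 0.8479/15.85 = 0.6421 V.
Branch current I = V_A/R2 = 0.6421/1.04 = 0.6174 µA.

I ≈ 0.617 µA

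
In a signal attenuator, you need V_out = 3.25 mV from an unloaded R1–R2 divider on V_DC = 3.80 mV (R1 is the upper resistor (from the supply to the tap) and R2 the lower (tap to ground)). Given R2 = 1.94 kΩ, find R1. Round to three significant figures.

V_out/V_DC = R2/(R1+R2) = 0.8553.
So R1 = R2 · (V_DC/V_out − 1) = 1.94 × (3.80/3.25 − 1) = 1.94 × 0.1692 = 0.3283 kΩ.

R1 ≈ 0.328 kΩ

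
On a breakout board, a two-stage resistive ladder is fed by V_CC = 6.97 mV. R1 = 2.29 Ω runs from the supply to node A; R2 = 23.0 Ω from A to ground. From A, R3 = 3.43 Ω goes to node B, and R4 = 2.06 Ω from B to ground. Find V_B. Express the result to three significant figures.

V_B ≈ 1.72 mV

Node A sees R2 in parallel with the series input of stage 2, R3 + R4 = 5.490 Ω.
Effective lower resistance at A: R2 ‖ 5.490 = 4.432 Ω.
So V_A = 6.97 × 0.6593 = 4.596 mV.
Stage 2 is unloaded, so V_B = V_A · R4/(R3+R4) = 4.596 × 2.06/5.490 = 1.724 mV.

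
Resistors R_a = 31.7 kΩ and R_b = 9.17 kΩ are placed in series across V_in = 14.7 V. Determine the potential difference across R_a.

Total series resistance ΣR = 31.7 + 9.17 = 40.87 kΩ.
Voltage divider: V = V_in · (31.70 / 40.87) = 14.7 × 0.7756 = 11.40 V.

V ≈ 11.4 V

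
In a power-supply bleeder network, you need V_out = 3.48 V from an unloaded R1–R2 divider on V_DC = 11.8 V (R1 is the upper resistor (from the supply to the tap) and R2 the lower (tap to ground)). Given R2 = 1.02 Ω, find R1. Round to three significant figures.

Required fraction k = V_out/V_DC = 0.2949.
R1 = R2·(1/k − 1) = 1.02 × 2.391 = 2.439 Ω.

R1 ≈ 2.44 Ω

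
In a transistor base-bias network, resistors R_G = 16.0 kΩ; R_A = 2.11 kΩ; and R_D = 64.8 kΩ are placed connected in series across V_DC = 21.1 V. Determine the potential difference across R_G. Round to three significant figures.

V ≈ 4.07 V

ΣR = 16.0 + 2.11 + 64.8 = 82.91 kΩ.
V = V_DC · R/ΣR = 21.1 × 0.1930 = 4.072 V.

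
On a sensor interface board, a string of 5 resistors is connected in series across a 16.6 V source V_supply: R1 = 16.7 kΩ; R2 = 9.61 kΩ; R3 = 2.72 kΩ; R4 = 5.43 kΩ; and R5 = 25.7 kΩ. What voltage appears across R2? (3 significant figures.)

Total series resistance ΣR = 16.7 + 9.61 + 2.72 + 5.43 + 25.7 = 60.16 kΩ.
Voltage divider: V = V_supply · (9.610 / 60.16) = 16.6 × 0.1597 = 2.652 V.

V ≈ 2.65 V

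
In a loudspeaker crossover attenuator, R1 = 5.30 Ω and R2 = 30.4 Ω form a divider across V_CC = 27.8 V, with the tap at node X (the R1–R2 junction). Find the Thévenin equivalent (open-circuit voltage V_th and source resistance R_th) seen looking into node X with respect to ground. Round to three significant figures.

Open-circuit (no load on X): V_th = V_CC · R2/(R1 + R2) = 27.8 × 30.4/(5.300 + 30.4) = 23.67 V.
Zeroing V_CC shorts the top of R1 to ground, so R_th = R1 ‖ R2 = 4.513 Ω.

V_th ≈ 23.7 V, R_th ≈ 4.51 Ω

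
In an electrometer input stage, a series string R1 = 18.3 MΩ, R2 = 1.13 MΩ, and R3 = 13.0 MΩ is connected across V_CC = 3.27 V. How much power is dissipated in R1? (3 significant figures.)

Series current I = V_CC/ΣR = 3.27/32.43 = 0.1008 µA.
V(R1) = I·R = 1.845 V; P = V·I = 1.845 × 0.1008 = 0.1861 µW.

P ≈ 0.186 µW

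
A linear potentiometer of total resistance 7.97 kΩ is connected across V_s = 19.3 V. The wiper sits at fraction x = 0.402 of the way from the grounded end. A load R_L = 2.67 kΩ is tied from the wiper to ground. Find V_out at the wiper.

V_out ≈ 4.52 V

Lower segment x·R_p = 3.204 kΩ; upper segment (1−x)·R_p = 4.766 kΩ.
(x·R_p) ‖ R_L = 1.456 kΩ.
Then V_out = V_s · 1.456/(4.766 + 1.456) = 4.517 V.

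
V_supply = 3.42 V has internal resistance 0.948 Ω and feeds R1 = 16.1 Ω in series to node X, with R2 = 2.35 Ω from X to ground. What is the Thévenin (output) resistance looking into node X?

R1' = 0.948 + 16.1 = 17.05 Ω (source resistance + R1).
Looking into X with the source shorted: R_th = R1'·R2/(R1'+R2) = 17.05 × 2.35/19.40 = 2.065 Ω.

R_th ≈ 2.07 Ω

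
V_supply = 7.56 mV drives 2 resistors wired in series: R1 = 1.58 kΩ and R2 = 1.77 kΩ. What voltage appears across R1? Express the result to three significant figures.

V ≈ 3.57 mV

Total series resistance ΣR = 1.58 + 1.77 = 3.350 kΩ.
By the voltage-divider rule, V = 7.56 × 1.580/3.350 = 3.566 mV.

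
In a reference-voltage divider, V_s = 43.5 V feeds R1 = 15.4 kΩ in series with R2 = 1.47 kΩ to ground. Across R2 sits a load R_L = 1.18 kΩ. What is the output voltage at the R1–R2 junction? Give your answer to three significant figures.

First combine the lower leg with the load: R2 ‖ R_L = 0.6546 kΩ.
Now apply the divider: V_out = 43.5 × 0.04077 = 1.774 V.
(Unloaded it would be 3.79 V; the load pulls it down.)

V_out ≈ 1.77 V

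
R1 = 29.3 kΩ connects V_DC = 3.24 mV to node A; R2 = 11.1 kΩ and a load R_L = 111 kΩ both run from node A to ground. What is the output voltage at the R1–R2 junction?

V_out ≈ 0.830 mV

R2 ‖ R_L = (11.1 × 111)/(11.1 + 111) = 10.09 kΩ.
Voltage divider with the loaded lower leg: V_out = 3.24 × 10.09/(29.3 + 10.09) = 3.24 × 0.2562 = 0.8300 mV.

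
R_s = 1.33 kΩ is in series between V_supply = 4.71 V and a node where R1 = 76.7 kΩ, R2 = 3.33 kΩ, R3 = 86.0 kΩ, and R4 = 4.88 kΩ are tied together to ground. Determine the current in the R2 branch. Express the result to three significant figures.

Parallel bank: R_p = 1/(1/76.7 + 1/3.33 + 1/86.0 + 1/4.88) = 1.887 kΩ.
V_A by voltage divider: V_A = 4.71 × 1.887/(1.33 + 1.887) = 2.763 V.
I(R2) = V_A / R2 = 2.763/3.33 = 0.8297 mA.

I ≈ 0.830 mA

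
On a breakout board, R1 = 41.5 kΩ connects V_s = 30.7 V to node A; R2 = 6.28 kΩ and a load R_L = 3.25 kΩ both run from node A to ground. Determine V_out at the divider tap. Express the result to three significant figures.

The load sits in parallel with R2, giving an effective lower resistance R2' = R2·R_L/(R2+R_L) = 2.142 kΩ.
Now apply the divider: V_out = 30.7 × 0.04907 = 1.507 V.

V_out ≈ 1.51 V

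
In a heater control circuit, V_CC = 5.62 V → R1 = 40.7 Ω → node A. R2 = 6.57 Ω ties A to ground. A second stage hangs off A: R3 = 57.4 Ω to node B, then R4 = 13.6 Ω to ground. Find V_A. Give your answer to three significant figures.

The second stage (R3 + R4 = 71.00 Ω) loads node A in parallel with R2.
Effective lower resistance at A: R2 ‖ 71.00 = 6.014 Ω.
V_A = 5.62 × 6.014/(40.7 + 6.014) = 0.7235 V.

V_A ≈ 0.723 V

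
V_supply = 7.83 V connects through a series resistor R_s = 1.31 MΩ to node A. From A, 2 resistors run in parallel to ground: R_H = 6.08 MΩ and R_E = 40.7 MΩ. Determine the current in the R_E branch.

Equivalent of the parallel group: R_p = 5.290 MΩ.
Node voltage V_A = V_supply · R_p/(R_s + R_p) = 7.83 × 0.8015 = 6.276 V.
I(R_E) = V_A / R_E = 6.276/40.7 = 0.1542 µA.

I ≈ 0.154 µA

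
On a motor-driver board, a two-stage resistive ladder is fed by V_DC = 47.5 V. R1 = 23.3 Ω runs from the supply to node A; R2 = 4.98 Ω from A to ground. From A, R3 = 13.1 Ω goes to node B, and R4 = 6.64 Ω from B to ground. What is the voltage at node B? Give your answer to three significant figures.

V_B ≈ 2.33 V

Looking into the second stage from A: R3 + R4 = 19.74 Ω appears in parallel with R2.
R2 ‖ (R3+R4) = 3.977 Ω.
V_A = 47.5 × 3.977/(23.3 + 3.977) = 6.925 V.
V_B = V_A × 0.3364 = 2.329 V.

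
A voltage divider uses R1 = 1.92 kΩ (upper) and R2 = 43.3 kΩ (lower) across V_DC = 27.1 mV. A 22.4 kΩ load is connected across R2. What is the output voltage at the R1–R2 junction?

The load sits in parallel with R2, giving an effective lower resistance R2' = R2·R_L/(R2+R_L) = 14.76 kΩ.
Voltage divider with the loaded lower leg: V_out = 27.1 × 14.76/(1.92 + 14.76) = 27.1 × 0.8849 = 23.98 mV.
(Unloaded it would be 25.9 mV; the load pulls it down.)

V_out ≈ 24.0 mV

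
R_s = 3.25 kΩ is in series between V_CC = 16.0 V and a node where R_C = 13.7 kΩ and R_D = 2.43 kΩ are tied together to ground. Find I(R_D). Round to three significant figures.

Parallel bank: R_p = 1/(1/13.7 + 1/2.43) = 2.064 kΩ.
V_A = 16.0 × 2.064/5.314 = 6.214 V.
I(R_D) = V_A / R_D = 6.214/2.43 = 2.557 mA.

I ≈ 2.56 mA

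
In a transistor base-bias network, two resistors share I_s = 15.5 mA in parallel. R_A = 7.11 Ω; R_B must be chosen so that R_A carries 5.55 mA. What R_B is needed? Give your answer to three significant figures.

The fraction through R_A equals R_B/(R_A+R_B).
5.55/15.5 = R_B/(R_A + R_B) → R_B = R_A · (0.3581)/(1 − 0.3581) = 7.11 × 0.5578 = 3.966 Ω.

R_B ≈ 3.97 Ω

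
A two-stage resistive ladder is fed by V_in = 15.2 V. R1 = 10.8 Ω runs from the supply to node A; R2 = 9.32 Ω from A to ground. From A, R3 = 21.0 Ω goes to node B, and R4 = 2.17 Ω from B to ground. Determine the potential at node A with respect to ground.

V_A ≈ 5.79 V

The second stage (R3 + R4 = 23.17 Ω) loads node A in parallel with R2.
Effective lower resistance at A: R2 ‖ 23.17 = 6.646 Ω.
V_A = 15.2 × 6.646/(10.8 + 6.646) = 5.791 V.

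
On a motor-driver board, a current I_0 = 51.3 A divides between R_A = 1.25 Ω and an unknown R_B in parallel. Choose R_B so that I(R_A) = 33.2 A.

Two-branch current divider: I_A = I_0 · R_B/(R_A + R_B).
With f = 0.6472, R_B = R_A · f/(1−f) = 1.25 × 1.834 = 2.293 Ω.

R_B ≈ 2.29 Ω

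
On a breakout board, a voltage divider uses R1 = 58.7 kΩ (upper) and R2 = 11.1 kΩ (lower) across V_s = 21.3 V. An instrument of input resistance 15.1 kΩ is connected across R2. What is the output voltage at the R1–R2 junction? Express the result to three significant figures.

R2 ‖ R_L = (11.1 × 15.1)/(11.1 + 15.1) = 6.397 kΩ.
Then V_out = V_s · R2'/(R1 + R2') = 21.3 × 6.397/65.10 = 2.093 V.

V_out ≈ 2.09 V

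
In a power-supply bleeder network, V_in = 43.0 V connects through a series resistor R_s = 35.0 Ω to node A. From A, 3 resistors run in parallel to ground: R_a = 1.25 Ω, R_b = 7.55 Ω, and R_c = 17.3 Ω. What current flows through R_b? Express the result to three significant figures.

I ≈ 0.160 A

Equivalent of the parallel group: R_p = 1.010 Ω.
Node voltage V_A = V_in · R_p/(R_s + R_p) = 43.0 × 0.02804 = 1.206 V.
I(R_b) = V_A / R_b = 1.206/7.55 = 0.1597 A.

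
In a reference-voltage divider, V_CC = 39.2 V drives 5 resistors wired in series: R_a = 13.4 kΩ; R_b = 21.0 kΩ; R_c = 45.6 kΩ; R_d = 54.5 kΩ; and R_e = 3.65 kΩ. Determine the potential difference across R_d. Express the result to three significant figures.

V ≈ 15.5 V

Series total: ΣR = 13.4 + 21.0 + 45.6 + 54.5 + 3.65 = 138.2 kΩ.
By the voltage-divider rule, V = 39.2 × 54.50/138.2 = 15.46 V.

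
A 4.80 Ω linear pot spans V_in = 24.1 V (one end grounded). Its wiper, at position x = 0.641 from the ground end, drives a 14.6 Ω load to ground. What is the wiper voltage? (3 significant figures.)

Split the track: R_lower = x·R_p = 3.077 Ω, R_upper = (1−x)·R_p = 1.723 Ω.
Lower segment in parallel with the load: 3.077 ‖ 14.6 = 2.541 Ω.
V_out = 24.1 × 2.541/(1.723 + 2.541) = 14.36 V.

V_out ≈ 14.4 V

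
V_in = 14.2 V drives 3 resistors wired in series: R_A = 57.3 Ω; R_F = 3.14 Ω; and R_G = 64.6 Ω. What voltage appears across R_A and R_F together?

V ≈ 6.86 V

ΣR = 57.3 + 3.14 + 64.6 = 125.0 Ω.
R_{R_A..R_F} = 57.3 + 3.14 = 60.44 Ω.
By the voltage-divider rule, V = 14.2 × 60.44/125.0 = 6.864 V.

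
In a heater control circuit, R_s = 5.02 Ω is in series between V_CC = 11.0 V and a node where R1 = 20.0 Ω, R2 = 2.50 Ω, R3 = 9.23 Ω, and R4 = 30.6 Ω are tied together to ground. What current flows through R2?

I ≈ 1.11 A

Equivalent of the parallel group: R_p = 1.692 Ω.
V_A by voltage divider: V_A = 11.0 × 1.692/(5.02 + 1.692) = 2.773 V.
Branch current I = V_A/R2 = 2.773/2.50 = 1.109 A.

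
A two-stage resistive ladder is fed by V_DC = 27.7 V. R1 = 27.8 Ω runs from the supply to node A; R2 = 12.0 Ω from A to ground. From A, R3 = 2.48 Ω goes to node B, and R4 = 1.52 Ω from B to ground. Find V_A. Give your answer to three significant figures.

V_A ≈ 2.70 V

Node A sees R2 in parallel with the series input of stage 2, R3 + R4 = 4.000 Ω.
R2 ‖ (R3+R4) = 3.000 Ω.
V_A = 27.7 × 3.000/(27.8 + 3.000) = 2.698 V.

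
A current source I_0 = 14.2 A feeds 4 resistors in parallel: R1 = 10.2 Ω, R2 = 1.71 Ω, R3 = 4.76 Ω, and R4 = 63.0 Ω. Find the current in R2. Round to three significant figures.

ΣG = 1/10.2 + 1/1.71 + 1/4.76 + 1/63.0 = 0.9088.
Current divider: I(R2) = I_0 · G_k/ΣG = 14.2 × (0.5848/0.9088) = 14.2 × 0.6435 = 9.138 A.

I ≈ 9.14 A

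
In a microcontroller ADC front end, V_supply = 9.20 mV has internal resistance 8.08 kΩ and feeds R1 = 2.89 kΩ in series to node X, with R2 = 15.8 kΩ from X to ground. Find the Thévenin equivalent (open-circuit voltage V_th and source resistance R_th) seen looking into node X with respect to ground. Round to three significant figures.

V_th ≈ 5.43 mV, R_th ≈ 6.47 kΩ

R1' = 8.08 + 2.89 = 10.97 kΩ (source resistance + R1).
With X open, the divider is unloaded: V_th = 9.20 × 15.8/26.77 = 5.430 mV.
Looking into X with the source shorted: R_th = R1'·R2/(R1'+R2) = 10.97 × 15.8/26.77 = 6.475 kΩ.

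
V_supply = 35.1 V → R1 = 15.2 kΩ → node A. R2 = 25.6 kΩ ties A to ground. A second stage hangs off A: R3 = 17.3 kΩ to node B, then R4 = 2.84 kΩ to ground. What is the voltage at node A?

The second stage (R3 + R4 = 20.14 kΩ) loads node A in parallel with R2.
Effective lower resistance at A: R2 ‖ 20.14 = 11.27 kΩ.
So V_A = 35.1 × 0.4258 = 14.95 V.

V_A ≈ 14.9 V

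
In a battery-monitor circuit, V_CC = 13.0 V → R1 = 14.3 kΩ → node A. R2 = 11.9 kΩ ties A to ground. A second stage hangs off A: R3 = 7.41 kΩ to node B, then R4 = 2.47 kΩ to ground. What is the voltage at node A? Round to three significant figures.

V_A ≈ 3.56 V

The second stage (R3 + R4 = 9.880 kΩ) loads node A in parallel with R2.
Effective lower resistance at A: R2 ‖ 9.880 = 5.398 kΩ.
So V_A = 13.0 × 0.2740 = 3.563 V.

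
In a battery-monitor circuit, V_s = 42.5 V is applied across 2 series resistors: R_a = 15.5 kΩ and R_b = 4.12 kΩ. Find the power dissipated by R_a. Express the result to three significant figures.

Series current I = V_s/ΣR = 42.5/19.62 = 2.166 mA.
P = I²R = 4.692 × 15.5 = 72.73 mW.

P ≈ 72.7 mW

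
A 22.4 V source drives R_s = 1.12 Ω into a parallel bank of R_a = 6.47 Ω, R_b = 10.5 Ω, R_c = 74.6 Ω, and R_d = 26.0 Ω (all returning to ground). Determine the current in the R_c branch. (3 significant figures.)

I ≈ 0.224 A

Equivalent of the parallel group: R_p = 3.315 Ω.
V_A = 22.4 × 3.315/4.435 = 16.74 V.
I(R_c) = V_A / R_c = 16.74/74.6 = 0.2244 A.
(Check via current divider: I_total = 5.051 A; share G_k/ΣG = 0.04444 → same result.)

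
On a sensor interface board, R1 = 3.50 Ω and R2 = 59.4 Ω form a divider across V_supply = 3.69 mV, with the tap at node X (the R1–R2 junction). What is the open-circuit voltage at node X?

Open-circuit (no load on X): V_th = V_supply · R2/(R1 + R2) = 3.69 × 59.4/(3.500 + 59.4) = 3.485 mV.

V_th ≈ 3.48 mV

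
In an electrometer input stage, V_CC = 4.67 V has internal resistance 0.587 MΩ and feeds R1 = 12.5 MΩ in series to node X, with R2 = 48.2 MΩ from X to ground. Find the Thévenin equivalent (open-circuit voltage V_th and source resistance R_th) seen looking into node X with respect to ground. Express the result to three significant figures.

V_th ≈ 3.67 V, R_th ≈ 10.3 MΩ

R1' = 0.587 + 12.5 = 13.09 MΩ (source resistance + R1).
Open-circuit (no load on X): V_th = V_CC · R2/(R1' + R2) = 4.67 × 48.2/(13.09 + 48.2) = 3.673 V.
Zeroing V_CC shorts the top of R1' to ground, so R_th = R1' ‖ R2 = 10.29 MΩ.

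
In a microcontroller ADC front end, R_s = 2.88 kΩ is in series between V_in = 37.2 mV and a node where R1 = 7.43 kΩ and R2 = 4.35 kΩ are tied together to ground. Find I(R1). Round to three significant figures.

Parallel bank: R_p = 1/(1/7.43 + 1/4.35) = 2.744 kΩ.
V_A = 37.2 × 2.744/5.624 = 18.15 mV.
I(R1) = V_A / R1 = 18.15/7.43 = 2.443 µA.

I ≈ 2.44 µA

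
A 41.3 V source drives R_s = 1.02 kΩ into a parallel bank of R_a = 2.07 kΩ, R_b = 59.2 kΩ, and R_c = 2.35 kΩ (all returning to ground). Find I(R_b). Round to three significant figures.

Equivalent of the parallel group: R_p = 1.080 kΩ.
Node voltage V_A = V_supply · R_p/(R_s + R_p) = 41.3 × 0.5144 = 21.24 V.
I(R_b) = V_A / R_b = 21.24/59.2 = 0.3589 mA.

I ≈ 0.359 mA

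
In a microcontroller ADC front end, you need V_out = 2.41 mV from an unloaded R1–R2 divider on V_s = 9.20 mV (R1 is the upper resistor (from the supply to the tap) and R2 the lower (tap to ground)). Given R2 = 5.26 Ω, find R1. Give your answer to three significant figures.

Required fraction k = V_out/V_s = 0.2620.
R1 = R2·(1/k − 1) = 5.26 × 2.817 = 14.82 Ω.

R1 ≈ 14.8 Ω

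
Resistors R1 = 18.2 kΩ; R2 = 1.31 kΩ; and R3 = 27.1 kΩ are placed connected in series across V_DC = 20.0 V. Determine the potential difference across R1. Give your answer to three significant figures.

Series total: ΣR = 18.2 + 1.31 + 27.1 = 46.61 kΩ.
Voltage divider: V = V_DC · (18.20 / 46.61) = 20.0 × 0.3905 = 7.809 V.

V ≈ 7.81 V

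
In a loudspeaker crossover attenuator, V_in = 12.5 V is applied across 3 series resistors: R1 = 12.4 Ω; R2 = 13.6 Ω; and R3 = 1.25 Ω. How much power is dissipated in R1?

P ≈ 2.61 W

ΣR = 27.25 Ω → I = 12.5/27.25 = 0.4587 A.
P = I²R = 0.2104 × 12.4 = 2.609 W.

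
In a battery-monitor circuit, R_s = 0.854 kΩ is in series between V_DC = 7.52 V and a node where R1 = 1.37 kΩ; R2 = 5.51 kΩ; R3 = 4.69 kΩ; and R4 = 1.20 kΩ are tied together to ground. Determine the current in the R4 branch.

Equivalent of the parallel group: R_p = 0.5107 kΩ.
V_A by voltage divider: V_A = 7.52 × 0.5107/(0.854 + 0.5107) = 2.814 V.
Branch current I = V_A/R4 = 2.814/1.20 = 2.345 mA.

I ≈ 2.35 mA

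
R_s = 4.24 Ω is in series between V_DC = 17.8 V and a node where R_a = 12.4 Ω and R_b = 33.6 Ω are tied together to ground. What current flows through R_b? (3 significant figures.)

Parallel bank: R_p = 1/(1/12.4 + 1/33.6) = 9.057 Ω.
Node voltage V_A = V_DC · R_p/(R_s + R_p) = 17.8 × 0.6811 = 12.12 V.
Branch current I = V_A/R_b = 12.12/33.6 = 0.3608 A.

I ≈ 0.361 A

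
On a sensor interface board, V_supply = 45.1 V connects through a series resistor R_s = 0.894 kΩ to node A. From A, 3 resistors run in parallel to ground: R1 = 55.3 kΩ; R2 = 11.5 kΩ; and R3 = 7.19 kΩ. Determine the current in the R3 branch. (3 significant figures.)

I ≈ 5.15 mA

Parallel bank: R_p = 1/(1/55.3 + 1/11.5 + 1/7.19) = 4.096 kΩ.
Node voltage V_A = V_supply · R_p/(R_s + R_p) = 45.1 × 0.8209 = 37.02 V.
Branch current I = V_A/R3 = 37.02/7.19 = 5.149 mA.
(Check via current divider: I_total = 9.038 mA; share G_k/ΣG = 0.5697 → same result.)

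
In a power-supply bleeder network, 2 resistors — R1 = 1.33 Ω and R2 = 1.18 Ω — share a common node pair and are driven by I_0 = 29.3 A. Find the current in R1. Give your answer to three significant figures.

With just two branches, the current splits inversely with resistance.
So I = 29.3 × 1.18/2.510 = 13.77 A.

I ≈ 13.8 A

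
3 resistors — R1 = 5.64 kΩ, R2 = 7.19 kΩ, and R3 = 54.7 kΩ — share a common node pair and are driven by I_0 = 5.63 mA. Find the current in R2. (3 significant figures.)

Total conductance ΣG = 1/5.64 + 1/7.19 + 1/54.7 = 0.3347 (units of 1/kΩ).
By the current-divider rule, I = I_0 · G_k/ΣG = 5.63 × 0.4156 = 2.340 mA.

I ≈ 2.34 mA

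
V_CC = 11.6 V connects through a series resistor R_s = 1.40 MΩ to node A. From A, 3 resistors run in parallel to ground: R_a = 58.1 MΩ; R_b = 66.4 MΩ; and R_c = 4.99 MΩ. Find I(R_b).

Parallel bank: R_p = 1/(1/58.1 + 1/66.4 + 1/4.99) = 4.298 MΩ.
Node voltage V_A = V_CC · R_p/(R_s + R_p) = 11.6 × 0.7543 = 8.750 V.
I(R_b) = V_A / R_b = 8.750/66.4 = 0.1318 µA.
(Check via current divider: I_total = 2.036 µA; share G_k/ΣG = 0.06473 → same result.)

I ≈ 0.132 µA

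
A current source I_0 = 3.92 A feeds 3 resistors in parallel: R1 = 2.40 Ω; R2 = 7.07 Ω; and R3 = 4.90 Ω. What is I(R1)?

I ≈ 2.14 A

ΣG = 1/2.40 + 1/7.07 + 1/4.90 = 0.7622.
R1 takes the fraction G_k/ΣG = 0.4167/0.7622 = 0.5467, so I = 3.92 × 0.5467 = 2.143 A.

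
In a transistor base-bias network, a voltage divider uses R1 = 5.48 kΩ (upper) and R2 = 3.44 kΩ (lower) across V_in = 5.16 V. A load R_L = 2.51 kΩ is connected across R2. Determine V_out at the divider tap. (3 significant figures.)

R2 ‖ R_L = (3.44 × 2.51)/(3.44 + 2.51) = 1.451 kΩ.
Now apply the divider: V_out = 5.16 × 0.2094 = 1.080 V.

V_out ≈ 1.08 V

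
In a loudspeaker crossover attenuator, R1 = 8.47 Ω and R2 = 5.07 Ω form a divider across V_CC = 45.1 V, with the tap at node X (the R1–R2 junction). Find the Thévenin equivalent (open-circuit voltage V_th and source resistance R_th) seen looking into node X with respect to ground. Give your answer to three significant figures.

Open-circuit (no load on X): V_th = V_CC · R2/(R1 + R2) = 45.1 × 5.07/(8.470 + 5.07) = 16.89 V.
Looking into X with the source shorted: R_th = R1·R2/(R1+R2) = 8.470 × 5.07/13.54 = 3.172 Ω.

V_th ≈ 16.9 V, R_th ≈ 3.17 Ω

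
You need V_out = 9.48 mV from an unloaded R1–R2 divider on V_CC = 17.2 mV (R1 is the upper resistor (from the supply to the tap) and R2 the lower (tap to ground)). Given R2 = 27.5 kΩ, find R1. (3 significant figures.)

R1 ≈ 22.4 kΩ

Required fraction k = V_out/V_CC = 0.5512.
So R1 = R2 · (V_CC/V_out − 1) = 27.5 × (17.2/9.48 − 1) = 27.5 × 0.8143 = 22.39 kΩ.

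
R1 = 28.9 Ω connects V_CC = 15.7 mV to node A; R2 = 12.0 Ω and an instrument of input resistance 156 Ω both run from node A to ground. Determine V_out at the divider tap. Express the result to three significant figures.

V_out ≈ 4.37 mV

First combine the lower leg with the load: R2 ‖ R_L = 11.14 Ω.
Now apply the divider: V_out = 15.7 × 0.2783 = 4.369 mV.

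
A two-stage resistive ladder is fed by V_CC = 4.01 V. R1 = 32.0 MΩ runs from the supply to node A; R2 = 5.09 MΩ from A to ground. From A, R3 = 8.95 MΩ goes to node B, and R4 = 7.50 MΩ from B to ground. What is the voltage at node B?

V_B ≈ 0.198 V

Node A sees R2 in parallel with the series input of stage 2, R3 + R4 = 16.45 MΩ.
Effective lower resistance at A: R2 ‖ 16.45 = 3.887 MΩ.
First divider: V_A = V_CC · 3.887/(32.0 + 3.887) = 0.4344 V.
Then the unloaded second divider: V_B = V_A × R4/(R3+R4) = 0.4344 × 0.4559 = 0.1980 V.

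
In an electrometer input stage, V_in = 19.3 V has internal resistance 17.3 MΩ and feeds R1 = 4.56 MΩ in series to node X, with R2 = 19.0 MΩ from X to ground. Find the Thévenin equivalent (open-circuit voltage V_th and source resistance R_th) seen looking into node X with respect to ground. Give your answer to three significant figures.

V_th ≈ 8.97 V, R_th ≈ 10.2 MΩ

R1' = 17.3 + 4.56 = 21.86 MΩ (source resistance + R1).
Open-circuit (no load on X): V_th = V_in · R2/(R1' + R2) = 19.3 × 19.0/(21.86 + 19.0) = 8.975 V.
Looking into X with the source shorted: R_th = R1'·R2/(R1'+R2) = 21.86 × 19.0/40.86 = 10.16 MΩ.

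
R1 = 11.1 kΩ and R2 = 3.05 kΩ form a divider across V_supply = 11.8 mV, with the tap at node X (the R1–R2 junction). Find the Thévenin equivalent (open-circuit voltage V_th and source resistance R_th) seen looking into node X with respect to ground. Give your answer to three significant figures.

Open-circuit (no load on X): V_th = V_supply · R2/(R1 + R2) = 11.8 × 3.05/(11.10 + 3.05) = 2.543 mV.
With V_supply suppressed (replaced by a short), R_th = R1 ‖ R2 = (11.10 × 3.05)/(11.10 + 3.05) = 2.393 kΩ.

V_th ≈ 2.54 mV, R_th ≈ 2.39 kΩ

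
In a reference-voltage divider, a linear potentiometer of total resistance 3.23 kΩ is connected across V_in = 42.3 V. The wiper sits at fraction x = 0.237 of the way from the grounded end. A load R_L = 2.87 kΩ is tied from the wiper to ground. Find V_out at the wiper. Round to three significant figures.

V_out ≈ 8.33 V

Lower segment x·R_p = 0.7655 kΩ; upper segment (1−x)·R_p = 2.464 kΩ.
(x·R_p) ‖ R_L = 0.6043 kΩ.
Loaded-divider output: V_out = 42.3 × 0.1969 = 8.330 V.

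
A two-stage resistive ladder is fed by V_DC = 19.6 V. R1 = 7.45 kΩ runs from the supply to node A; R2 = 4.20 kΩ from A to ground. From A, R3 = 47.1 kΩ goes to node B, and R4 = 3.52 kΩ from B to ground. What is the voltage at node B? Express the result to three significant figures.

V_B ≈ 0.467 V

Looking into the second stage from A: R3 + R4 = 50.62 kΩ appears in parallel with R2.
Effective lower resistance at A: R2 ‖ 50.62 = 3.878 kΩ.
So V_A = 19.6 × 0.3424 = 6.710 V.
Then the unloaded second divider: V_B = V_A × R4/(R3+R4) = 6.710 × 0.06954 = 0.4666 V.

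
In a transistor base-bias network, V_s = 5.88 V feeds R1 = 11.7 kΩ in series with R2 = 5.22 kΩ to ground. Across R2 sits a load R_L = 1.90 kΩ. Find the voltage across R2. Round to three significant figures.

The load sits in parallel with R2, giving an effective lower resistance R2' = R2·R_L/(R2+R_L) = 1.393 kΩ.
Then V_out = V_s · R2'/(R1 + R2') = 5.88 × 1.393/13.09 = 0.6256 V.

V_out ≈ 0.626 V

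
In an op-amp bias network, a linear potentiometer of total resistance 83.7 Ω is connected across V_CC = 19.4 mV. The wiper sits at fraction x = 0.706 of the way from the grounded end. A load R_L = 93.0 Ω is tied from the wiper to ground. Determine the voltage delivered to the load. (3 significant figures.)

V_out ≈ 11.5 mV

Lower segment x·R_p = 59.09 Ω; upper segment (1−x)·R_p = 24.61 Ω.
Lower segment in parallel with the load: 59.09 ‖ 93.0 = 36.13 Ω.
V_out = 19.4 × 36.13/(24.61 + 36.13) = 11.54 mV.
(Unloaded: V_out = x·V_CC = 13.7 mV.)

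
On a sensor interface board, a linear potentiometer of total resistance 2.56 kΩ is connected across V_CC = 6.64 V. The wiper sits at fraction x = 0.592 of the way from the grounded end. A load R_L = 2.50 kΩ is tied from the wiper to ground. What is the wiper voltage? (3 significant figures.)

V_out ≈ 3.15 V

Split the track: R_lower = x·R_p = 1.516 kΩ, R_upper = (1−x)·R_p = 1.044 kΩ.
R_L loads the lower segment: effective lower R = 0.9435 kΩ.
V_out = 6.64 × 0.9435/(1.044 + 0.9435) = 3.151 V.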